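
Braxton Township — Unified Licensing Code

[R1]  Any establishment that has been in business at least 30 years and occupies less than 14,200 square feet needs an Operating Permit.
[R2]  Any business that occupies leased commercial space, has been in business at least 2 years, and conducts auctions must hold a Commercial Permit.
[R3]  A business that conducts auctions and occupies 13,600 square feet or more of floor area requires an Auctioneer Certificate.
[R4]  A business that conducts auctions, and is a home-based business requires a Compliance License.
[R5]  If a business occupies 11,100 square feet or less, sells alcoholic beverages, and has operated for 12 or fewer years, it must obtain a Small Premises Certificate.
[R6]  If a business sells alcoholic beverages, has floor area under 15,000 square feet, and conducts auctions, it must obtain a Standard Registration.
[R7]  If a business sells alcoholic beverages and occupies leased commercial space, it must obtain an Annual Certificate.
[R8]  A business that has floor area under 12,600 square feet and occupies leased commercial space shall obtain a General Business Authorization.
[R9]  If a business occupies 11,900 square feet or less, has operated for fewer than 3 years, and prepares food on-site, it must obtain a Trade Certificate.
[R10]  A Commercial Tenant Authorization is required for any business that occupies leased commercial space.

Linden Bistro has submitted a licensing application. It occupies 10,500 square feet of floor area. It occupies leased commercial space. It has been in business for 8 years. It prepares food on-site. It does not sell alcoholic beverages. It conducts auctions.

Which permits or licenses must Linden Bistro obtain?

[R1] years in business 8 < 30; floor area 10,500 square feet < 14,200 square feet → Operating Permit not required.
[R2] occupies leased commercial space; years in business 8 ≥ 2; conducts auctions → Commercial Permit required.
[R3] conducts auctions; floor area 10,500 square feet < 13,600 square feet → Auctioneer Certificate not required.
[R4] conducts auctions; occupies leased commercial space (not: is a home-based business) → Compliance License not required.
[R5] floor area 10,500 square feet ≤ 11,100 square feet; does not sell alcoholic beverages; years in business 8 ≤ 12 → Small Premises Certificate not required.
[R6] does not sell alcoholic beverages; floor area 10,500 square feet < 15,000 square feet; conducts auctions → Standard Registration not required.
[R7] does not sell alcoholic beverages; occupies leased commercial space → Annual Certificate not required.
[R8] floor area 10,500 square feet < 12,600 square feet; occupies leased commercial space → General Business Authorization required.
[R9] floor area 10,500 square feet ≤ 11,900 square feet; years in business 8 ≥ 3; prepares food on-site → Trade Certificate not required.
[R10] occupies leased commercial space → Commercial Tenant Authorization required.

Commercial Permit, Commercial Tenant Authorization, General Business Authorization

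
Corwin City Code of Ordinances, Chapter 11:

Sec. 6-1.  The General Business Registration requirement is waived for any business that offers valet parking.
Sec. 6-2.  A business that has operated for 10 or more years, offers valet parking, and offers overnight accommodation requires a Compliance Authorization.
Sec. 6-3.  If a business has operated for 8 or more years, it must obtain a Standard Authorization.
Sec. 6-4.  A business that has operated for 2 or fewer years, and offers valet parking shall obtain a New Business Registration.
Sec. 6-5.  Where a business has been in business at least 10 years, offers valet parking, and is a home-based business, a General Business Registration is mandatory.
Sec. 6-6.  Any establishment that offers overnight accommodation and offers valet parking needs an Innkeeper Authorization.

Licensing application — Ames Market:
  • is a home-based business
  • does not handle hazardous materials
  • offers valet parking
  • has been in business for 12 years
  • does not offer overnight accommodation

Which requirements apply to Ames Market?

Sec. 6-1. offers valet parking → exempt from General Business Registration.
Sec. 6-2. years in business 12 ≥ 10; offers valet parking; does not offer overnight accommodation → Compliance Authorization not required.
Sec. 6-3. years in business 12 ≥ 8 → Standard Authorization required.
Sec. 6-4. years in business 12 > 2; offers valet parking → New Business Registration not required.
Sec. 6-5. years in business 12 ≥ 10; offers valet parking; is a home-based business → General Business Registration required.
Sec. 6-6. does not offer overnight accommodation; offers valet parking → Innkeeper Authorization not required.

Standard Authorization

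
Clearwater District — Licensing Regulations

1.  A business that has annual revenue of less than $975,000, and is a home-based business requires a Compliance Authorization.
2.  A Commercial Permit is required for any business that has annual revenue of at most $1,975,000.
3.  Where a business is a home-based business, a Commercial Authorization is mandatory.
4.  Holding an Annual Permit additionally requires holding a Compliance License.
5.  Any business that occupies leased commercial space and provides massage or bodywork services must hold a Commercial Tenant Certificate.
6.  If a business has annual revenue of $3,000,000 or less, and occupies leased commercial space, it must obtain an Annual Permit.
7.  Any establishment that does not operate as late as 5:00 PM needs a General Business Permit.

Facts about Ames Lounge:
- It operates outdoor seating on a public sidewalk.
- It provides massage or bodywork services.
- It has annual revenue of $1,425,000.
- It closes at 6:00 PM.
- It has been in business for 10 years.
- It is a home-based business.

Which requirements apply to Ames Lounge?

Commercial Authorization, Commercial Permit

1. revenue $1,425,000 ≥ $975,000; is a home-based business → Compliance Authorization not required.
2. revenue $1,425,000 ≤ $1,975,000 → Commercial Permit required.
3. is a home-based business → Commercial Authorization required.
4. Annual Permit is not required → no effect.
5. is a home-based business (not: occupies leased commercial space); provides massage or bodywork services → Commercial Tenant Certificate not required.
6. revenue $1,425,000 ≤ $3,000,000; is a home-based business (not: occupies leased commercial space) → Annual Permit not required.
7. closes 6:00 PM, after 5:00 PM → General Business Permit not required.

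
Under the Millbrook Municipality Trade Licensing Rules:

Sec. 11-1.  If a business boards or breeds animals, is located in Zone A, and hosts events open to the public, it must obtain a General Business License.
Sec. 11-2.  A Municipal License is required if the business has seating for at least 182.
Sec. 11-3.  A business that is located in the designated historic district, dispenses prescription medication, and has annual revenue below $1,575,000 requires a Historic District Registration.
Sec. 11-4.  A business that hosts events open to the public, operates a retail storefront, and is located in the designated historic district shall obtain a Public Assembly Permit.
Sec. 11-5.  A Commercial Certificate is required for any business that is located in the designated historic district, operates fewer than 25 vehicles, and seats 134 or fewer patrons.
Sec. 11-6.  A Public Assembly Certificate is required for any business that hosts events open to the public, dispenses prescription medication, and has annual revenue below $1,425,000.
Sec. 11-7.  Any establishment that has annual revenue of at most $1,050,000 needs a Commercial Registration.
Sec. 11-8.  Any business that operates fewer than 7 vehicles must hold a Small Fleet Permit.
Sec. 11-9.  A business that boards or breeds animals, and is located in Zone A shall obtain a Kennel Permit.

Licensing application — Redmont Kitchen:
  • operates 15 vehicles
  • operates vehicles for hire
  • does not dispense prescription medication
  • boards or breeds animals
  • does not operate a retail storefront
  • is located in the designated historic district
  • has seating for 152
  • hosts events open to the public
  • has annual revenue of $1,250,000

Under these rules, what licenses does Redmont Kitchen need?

Sec. 11-1. boards or breeds animals; is located in the designated historic district (not: is located in Zone A); hosts events open to the public → General Business License not required.
Sec. 11-2. seating 152 < 182 → Municipal License not required.
Sec. 11-3. is located in the designated historic district; does not dispense prescription medication; revenue $1,250,000 < $1,575,000 → Historic District Registration not required.
Sec. 11-4. hosts events open to the public; does not operate a retail storefront; is located in the designated historic district → Public Assembly Permit not required.
Sec. 11-5. is located in the designated historic district; vehicles 15 < 25; seating 152 > 134 → Commercial Certificate not required.
Sec. 11-6. hosts events open to the public; does not dispense prescription medication; revenue $1,250,000 < $1,425,000 → Public Assembly Certificate not required.
Sec. 11-7. revenue $1,250,000 > $1,050,000 → Commercial Registration not required.
Sec. 11-8. vehicles 15 ≥ 7 → Small Fleet Permit not required.
Sec. 11-9. boards or breeds animals; is located in the designated historic district (not: is located in Zone A) → Kennel Permit not required.

None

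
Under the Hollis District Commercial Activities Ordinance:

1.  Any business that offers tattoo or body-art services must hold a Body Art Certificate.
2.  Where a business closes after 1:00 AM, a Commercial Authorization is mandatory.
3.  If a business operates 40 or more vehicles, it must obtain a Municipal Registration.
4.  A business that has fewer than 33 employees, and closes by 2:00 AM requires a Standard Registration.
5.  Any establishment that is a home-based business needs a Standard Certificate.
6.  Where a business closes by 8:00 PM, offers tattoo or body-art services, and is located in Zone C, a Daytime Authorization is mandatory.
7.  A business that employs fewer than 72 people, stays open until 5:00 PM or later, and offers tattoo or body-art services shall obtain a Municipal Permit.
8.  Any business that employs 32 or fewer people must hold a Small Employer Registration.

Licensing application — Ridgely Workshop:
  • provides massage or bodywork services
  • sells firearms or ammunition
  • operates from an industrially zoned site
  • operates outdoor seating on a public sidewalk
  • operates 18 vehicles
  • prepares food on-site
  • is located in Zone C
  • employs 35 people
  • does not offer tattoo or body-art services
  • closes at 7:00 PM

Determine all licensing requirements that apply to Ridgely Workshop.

None

1. does not offer tattoo or body-art services → Body Art Certificate not required.
2. closes 7:00 PM, at/before 1:00 AM → Commercial Authorization not required.
3. vehicles 18 < 40 → Municipal Registration not required.
4. employees 35 ≥ 33; closes 7:00 PM, at/before 2:00 AM → Standard Registration not required.
5. operates from an industrially zoned site (not: is a home-based business) → Standard Certificate not required.
6. closes 7:00 PM, at/before 8:00 PM; does not offer tattoo or body-art services; is located in Zone C → Daytime Authorization not required.
7. employees 35 < 72; closes 7:00 PM, after 5:00 PM; does not offer tattoo or body-art services → Municipal Permit not required.
8. employees 35 > 32 → Small Employer Registration not required.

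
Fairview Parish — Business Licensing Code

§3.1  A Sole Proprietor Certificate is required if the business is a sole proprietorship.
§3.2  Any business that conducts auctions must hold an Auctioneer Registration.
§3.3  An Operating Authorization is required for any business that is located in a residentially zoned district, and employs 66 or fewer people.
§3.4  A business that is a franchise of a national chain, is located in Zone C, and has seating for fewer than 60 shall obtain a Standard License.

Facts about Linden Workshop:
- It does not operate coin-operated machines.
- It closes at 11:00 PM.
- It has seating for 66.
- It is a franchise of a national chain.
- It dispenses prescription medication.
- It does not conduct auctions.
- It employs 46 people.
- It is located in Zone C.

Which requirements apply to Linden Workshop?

None

§3.1 is a franchise of a national chain (not: is a sole proprietorship) → Sole Proprietor Certificate not required.
§3.2 does not conduct auctions → Auctioneer Registration not required.
§3.3 is located in Zone C (not: is located in a residentially zoned district); employees 46 ≤ 66 → Operating Authorization not required.
§3.4 is a franchise of a national chain; is located in Zone C; seating 66 ≥ 60 → Standard License not required.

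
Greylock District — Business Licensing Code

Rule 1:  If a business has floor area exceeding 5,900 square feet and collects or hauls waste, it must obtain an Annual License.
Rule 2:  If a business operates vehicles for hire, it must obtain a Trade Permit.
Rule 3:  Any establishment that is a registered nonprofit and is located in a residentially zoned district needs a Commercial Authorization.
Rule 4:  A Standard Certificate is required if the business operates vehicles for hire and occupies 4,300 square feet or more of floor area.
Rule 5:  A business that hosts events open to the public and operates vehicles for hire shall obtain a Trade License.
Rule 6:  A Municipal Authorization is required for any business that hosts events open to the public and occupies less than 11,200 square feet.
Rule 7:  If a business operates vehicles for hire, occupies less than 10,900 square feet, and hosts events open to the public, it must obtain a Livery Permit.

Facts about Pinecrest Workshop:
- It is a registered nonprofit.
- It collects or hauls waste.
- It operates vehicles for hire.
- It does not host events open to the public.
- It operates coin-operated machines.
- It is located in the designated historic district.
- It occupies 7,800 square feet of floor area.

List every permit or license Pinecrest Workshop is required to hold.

Rule 1: floor area 7,800 square feet > 5,900 square feet; collects or hauls waste → Annual License required.
Rule 2: operates vehicles for hire → Trade Permit required.
Rule 3: is a registered nonprofit; is located in the designated historic district (not: is located in a residentially zoned district) → Commercial Authorization not required.
Rule 4: operates vehicles for hire; floor area 7,800 square feet ≥ 4,300 square feet → Standard Certificate required.
Rule 5: does not host events open to the public; operates vehicles for hire → Trade License not required.
Rule 6: does not host events open to the public; floor area 7,800 square feet < 11,200 square feet → Municipal Authorization not required.
Rule 7: operates vehicles for hire; floor area 7,800 square feet < 10,900 square feet; does not host events open to the public → Livery Permit not required.

Annual License, Standard Certificate, Trade Permit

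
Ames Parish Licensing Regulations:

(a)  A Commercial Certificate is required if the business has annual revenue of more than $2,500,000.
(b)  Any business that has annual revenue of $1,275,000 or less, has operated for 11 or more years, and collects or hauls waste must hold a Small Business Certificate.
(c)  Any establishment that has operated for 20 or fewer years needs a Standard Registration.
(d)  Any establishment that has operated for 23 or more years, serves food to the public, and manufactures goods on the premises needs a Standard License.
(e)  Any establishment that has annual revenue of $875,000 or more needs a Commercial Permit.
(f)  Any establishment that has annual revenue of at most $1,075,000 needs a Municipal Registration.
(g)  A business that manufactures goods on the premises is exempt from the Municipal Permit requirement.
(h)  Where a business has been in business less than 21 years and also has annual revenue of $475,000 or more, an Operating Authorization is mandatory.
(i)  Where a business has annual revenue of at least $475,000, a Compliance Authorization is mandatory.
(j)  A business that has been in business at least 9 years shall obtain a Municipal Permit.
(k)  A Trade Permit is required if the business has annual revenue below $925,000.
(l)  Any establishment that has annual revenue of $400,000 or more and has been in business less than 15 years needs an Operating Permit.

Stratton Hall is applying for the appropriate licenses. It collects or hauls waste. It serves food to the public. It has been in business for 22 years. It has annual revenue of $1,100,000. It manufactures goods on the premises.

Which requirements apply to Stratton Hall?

(a) revenue $1,100,000 ≤ $2,500,000 → Commercial Certificate not required.
(b) revenue $1,100,000 ≤ $1,275,000; years in business 22 ≥ 11; collects or hauls waste → Small Business Certificate required.
(c) years in business 22 > 20 → Standard Registration not required.
(d) years in business 22 < 23; serves food to the public; manufactures goods on the premises → Standard License not required.
(e) revenue $1,100,000 ≥ $875,000 → Commercial Permit required.
(f) revenue $1,100,000 > $1,075,000 → Municipal Registration not required.
(g) manufactures goods on the premises → exempt from Municipal Permit.
(h) years in business 22 ≥ 21; revenue $1,100,000 ≥ $475,000 → Operating Authorization not required.
(i) revenue $1,100,000 ≥ $475,000 → Compliance Authorization required.
(j) years in business 22 ≥ 9 → Municipal Permit required.
(k) revenue $1,100,000 ≥ $925,000 → Trade Permit not required.
(l) revenue $1,100,000 ≥ $400,000; years in business 22 ≥ 15 → Operating Permit not required.

Commercial Permit, Compliance Authorization, Small Business Certificate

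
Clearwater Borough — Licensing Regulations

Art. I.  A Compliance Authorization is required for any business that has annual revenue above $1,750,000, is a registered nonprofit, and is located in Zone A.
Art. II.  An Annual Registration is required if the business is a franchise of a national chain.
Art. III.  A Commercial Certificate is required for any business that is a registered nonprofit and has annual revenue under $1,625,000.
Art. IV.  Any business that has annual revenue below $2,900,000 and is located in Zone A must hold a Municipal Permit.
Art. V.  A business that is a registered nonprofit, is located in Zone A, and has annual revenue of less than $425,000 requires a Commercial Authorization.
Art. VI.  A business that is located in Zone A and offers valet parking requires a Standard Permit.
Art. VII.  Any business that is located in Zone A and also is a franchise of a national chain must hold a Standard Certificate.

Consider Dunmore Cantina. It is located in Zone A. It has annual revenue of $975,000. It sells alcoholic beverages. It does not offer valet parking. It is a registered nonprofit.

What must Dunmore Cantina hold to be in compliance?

Art. I. revenue $975,000 ≤ $1,750,000; is a registered nonprofit; is located in Zone A → Compliance Authorization not required.
Art. II. is a registered nonprofit (not: is a franchise of a national chain) → Annual Registration not required.
Art. III. is a registered nonprofit; revenue $975,000 < $1,625,000 → Commercial Certificate required.
Art. IV. revenue $975,000 < $2,900,000; is located in Zone A → Municipal Permit required.
Art. V. is a registered nonprofit; is located in Zone A; revenue $975,000 ≥ $425,000 → Commercial Authorization not required.
Art. VI. is located in Zone A; does not offer valet parking → Standard Permit not required.
Art. VII. is located in Zone A; is a registered nonprofit (not: is a franchise of a national chain) → Standard Certificate not required.

Commercial Certificate, Municipal Permit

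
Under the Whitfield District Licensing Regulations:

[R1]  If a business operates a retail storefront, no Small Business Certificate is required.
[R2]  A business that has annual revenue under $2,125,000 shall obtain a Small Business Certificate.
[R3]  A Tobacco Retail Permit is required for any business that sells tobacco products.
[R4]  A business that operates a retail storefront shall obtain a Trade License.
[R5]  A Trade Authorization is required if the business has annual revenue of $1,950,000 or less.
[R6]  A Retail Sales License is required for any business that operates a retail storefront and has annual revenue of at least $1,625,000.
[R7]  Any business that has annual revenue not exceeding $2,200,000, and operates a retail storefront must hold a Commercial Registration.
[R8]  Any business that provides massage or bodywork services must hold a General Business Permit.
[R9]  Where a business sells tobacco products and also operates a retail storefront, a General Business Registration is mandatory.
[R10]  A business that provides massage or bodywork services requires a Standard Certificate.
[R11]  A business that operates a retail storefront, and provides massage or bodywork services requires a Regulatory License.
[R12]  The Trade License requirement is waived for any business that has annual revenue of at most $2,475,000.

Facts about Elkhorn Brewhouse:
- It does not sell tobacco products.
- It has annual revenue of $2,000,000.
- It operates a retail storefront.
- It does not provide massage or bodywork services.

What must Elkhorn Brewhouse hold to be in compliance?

[R1] operates a retail storefront → exempt from Small Business Certificate.
[R2] revenue $2,000,000 < $2,125,000 → Small Business Certificate required.
[R3] does not sell tobacco products → Tobacco Retail Permit not required.
[R4] operates a retail storefront → Trade License required.
[R5] revenue $2,000,000 > $1,950,000 → Trade Authorization not required.
[R6] operates a retail storefront; revenue $2,000,000 ≥ $1,625,000 → Retail Sales License required.
[R7] revenue $2,000,000 ≤ $2,200,000; operates a retail storefront → Commercial Registration required.
[R8] does not provide massage or bodywork services → General Business Permit not required.
[R9] does not sell tobacco products; operates a retail storefront → General Business Registration not required.
[R10] does not provide massage or bodywork services → Standard Certificate not required.
[R11] operates a retail storefront; does not provide massage or bodywork services → Regulatory License not required.
[R12] revenue $2,000,000 ≤ $2,475,000 → exempt from Trade License.

Commercial Registration, Retail Sales License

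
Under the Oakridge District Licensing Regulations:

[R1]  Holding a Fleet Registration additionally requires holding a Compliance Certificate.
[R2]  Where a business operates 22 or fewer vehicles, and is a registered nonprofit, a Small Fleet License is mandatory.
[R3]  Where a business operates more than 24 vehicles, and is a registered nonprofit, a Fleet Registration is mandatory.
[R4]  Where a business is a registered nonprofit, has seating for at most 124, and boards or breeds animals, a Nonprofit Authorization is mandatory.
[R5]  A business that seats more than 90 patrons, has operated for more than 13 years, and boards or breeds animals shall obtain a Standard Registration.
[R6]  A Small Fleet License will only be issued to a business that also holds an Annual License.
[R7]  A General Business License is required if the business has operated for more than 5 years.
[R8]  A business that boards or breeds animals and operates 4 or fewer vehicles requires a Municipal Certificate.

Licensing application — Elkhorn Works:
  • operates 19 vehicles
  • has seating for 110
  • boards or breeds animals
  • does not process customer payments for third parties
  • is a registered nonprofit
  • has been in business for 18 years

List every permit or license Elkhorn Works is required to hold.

[R1] Fleet Registration is not required → no effect.
[R2] vehicles 19 ≤ 22; is a registered nonprofit → Small Fleet License required.
[R3] vehicles 19 ≤ 24; is a registered nonprofit → Fleet Registration not required.
[R4] is a registered nonprofit; seating 110 ≤ 124; boards or breeds animals → Nonprofit Authorization required.
[R5] seating 110 > 90; years in business 18 > 13; boards or breeds animals → Standard Registration required.
[R6] Small Fleet License is required → Annual License also required.
[R7] years in business 18 > 5 → General Business License required.
[R8] boards or breeds animals; vehicles 19 > 4 → Municipal Certificate not required.

Annual License, General Business License, Nonprofit Authorization, Small Fleet License, Standard Registration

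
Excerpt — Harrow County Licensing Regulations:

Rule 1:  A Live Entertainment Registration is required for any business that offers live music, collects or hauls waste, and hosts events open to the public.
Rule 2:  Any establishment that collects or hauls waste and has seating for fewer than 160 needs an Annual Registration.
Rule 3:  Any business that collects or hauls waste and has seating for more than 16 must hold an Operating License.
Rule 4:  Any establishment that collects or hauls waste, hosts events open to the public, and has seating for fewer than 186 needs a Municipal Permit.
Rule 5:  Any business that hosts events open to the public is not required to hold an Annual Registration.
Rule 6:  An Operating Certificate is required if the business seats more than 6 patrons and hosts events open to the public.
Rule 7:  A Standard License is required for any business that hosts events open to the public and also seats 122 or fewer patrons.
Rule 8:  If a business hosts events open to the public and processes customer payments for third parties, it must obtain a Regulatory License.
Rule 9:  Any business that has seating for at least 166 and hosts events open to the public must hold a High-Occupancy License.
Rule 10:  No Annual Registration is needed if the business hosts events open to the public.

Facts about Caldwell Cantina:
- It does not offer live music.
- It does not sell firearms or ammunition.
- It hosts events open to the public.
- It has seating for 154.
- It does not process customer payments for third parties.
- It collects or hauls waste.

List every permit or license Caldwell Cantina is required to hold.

Rule 1: does not offer live music; collects or hauls waste; hosts events open to the public → Live Entertainment Registration not required.
Rule 2: collects or hauls waste; seating 154 < 160 → Annual Registration required.
Rule 3: collects or hauls waste; seating 154 > 16 → Operating License required.
Rule 4: collects or hauls waste; hosts events open to the public; seating 154 < 186 → Municipal Permit required.
Rule 5: hosts events open to the public → exempt from Annual Registration.
Rule 6: seating 154 > 6; hosts events open to the public → Operating Certificate required.
Rule 7: hosts events open to the public; seating 154 > 122 → Standard License not required.
Rule 8: hosts events open to the public; does not process customer payments for third parties → Regulatory License not required.
Rule 9: seating 154 < 166; hosts events open to the public → High-Occupancy License not required.
Rule 10: hosts events open to the public → exempt from Annual Registration.

Municipal Permit, Operating Certificate, Operating License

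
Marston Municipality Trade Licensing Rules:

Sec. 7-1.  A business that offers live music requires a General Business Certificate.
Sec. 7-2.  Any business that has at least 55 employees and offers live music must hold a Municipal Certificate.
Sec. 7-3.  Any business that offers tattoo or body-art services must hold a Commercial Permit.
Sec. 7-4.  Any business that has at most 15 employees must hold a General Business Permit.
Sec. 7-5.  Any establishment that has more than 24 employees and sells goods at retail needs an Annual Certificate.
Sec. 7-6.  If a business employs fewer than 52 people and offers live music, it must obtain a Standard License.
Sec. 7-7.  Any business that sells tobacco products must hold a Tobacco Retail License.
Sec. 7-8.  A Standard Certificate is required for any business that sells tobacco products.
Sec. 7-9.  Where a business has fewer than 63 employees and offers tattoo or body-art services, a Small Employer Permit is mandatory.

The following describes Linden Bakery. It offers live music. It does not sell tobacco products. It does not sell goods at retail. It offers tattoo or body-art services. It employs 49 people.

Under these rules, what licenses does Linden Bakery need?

Sec. 7-1. offers live music → General Business Certificate required.
Sec. 7-2. employees 49 < 55; offers live music → Municipal Certificate not required.
Sec. 7-3. offers tattoo or body-art services → Commercial Permit required.
Sec. 7-4. employees 49 > 15 → General Business Permit not required.
Sec. 7-5. employees 49 > 24; does not sell goods at retail → Annual Certificate not required.
Sec. 7-6. employees 49 < 52; offers live music → Standard License required.
Sec. 7-7. does not sell tobacco products → Tobacco Retail License not required.
Sec. 7-8. does not sell tobacco products → Standard Certificate not required.
Sec. 7-9. employees 49 < 63; offers tattoo or body-art services → Small Employer Permit required.

Commercial Permit, General Business Certificate, Small Employer Permit, Standard License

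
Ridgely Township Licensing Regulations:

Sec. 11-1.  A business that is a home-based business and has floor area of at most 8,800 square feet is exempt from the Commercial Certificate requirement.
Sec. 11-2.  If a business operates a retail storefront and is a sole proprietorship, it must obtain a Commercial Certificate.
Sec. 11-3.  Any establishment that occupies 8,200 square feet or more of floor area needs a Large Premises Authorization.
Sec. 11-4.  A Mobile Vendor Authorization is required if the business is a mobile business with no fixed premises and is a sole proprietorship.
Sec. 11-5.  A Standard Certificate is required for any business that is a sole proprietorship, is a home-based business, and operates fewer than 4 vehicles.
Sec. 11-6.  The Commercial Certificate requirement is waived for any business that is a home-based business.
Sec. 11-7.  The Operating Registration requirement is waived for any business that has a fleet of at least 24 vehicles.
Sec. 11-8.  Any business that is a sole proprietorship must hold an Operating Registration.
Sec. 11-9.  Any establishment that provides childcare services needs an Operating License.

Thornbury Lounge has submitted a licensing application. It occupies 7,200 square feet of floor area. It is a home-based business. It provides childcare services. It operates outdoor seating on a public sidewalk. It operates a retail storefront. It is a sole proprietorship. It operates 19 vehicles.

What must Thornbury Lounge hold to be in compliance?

Operating License, Operating Registration

Sec. 11-1. is a home-based business; floor area 7,200 square feet ≤ 8,800 square feet → exempt from Commercial Certificate.
Sec. 11-2. operates a retail storefront; is a sole proprietorship → Commercial Certificate required.
Sec. 11-3. floor area 7,200 square feet < 8,200 square feet → Large Premises Authorization not required.
Sec. 11-4. is a home-based business (not: is a mobile business with no fixed premises); is a sole proprietorship → Mobile Vendor Authorization not required.
Sec. 11-5. is a sole proprietorship; is a home-based business; vehicles 19 ≥ 4 → Standard Certificate not required.
Sec. 11-6. is a home-based business → exempt from Commercial Certificate.
Sec. 11-7. vehicles 19 < 24 → Operating Registration exemption does not apply.
Sec. 11-8. is a sole proprietorship → Operating Registration required.
Sec. 11-9. provides childcare services → Operating License required.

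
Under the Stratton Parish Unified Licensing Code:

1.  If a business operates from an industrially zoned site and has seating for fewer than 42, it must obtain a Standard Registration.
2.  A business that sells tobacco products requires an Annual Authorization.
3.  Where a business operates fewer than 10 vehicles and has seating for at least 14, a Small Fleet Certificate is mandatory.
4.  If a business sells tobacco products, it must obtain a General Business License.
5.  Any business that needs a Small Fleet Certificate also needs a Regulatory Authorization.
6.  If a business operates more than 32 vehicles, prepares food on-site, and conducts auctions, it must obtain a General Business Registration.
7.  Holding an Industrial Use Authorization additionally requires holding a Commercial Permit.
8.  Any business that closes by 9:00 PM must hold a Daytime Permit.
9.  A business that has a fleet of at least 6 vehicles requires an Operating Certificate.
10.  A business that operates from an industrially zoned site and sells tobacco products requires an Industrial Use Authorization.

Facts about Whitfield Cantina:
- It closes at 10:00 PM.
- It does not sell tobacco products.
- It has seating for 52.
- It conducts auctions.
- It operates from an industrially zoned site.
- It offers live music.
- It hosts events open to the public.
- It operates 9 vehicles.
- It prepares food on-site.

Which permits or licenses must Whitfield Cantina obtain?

Operating Certificate, Regulatory Authorization, Small Fleet Certificate

1. operates from an industrially zoned site; seating 52 ≥ 42 → Standard Registration not required.
2. does not sell tobacco products → Annual Authorization not required.
3. vehicles 9 < 10; seating 52 ≥ 14 → Small Fleet Certificate required.
4. does not sell tobacco products → General Business License not required.
5. Small Fleet Certificate is required → Regulatory Authorization also required.
6. vehicles 9 ≤ 32; prepares food on-site; conducts auctions → General Business Registration not required.
7. Industrial Use Authorization is not required → no effect.
8. closes 10:00 PM, after 9:00 PM → Daytime Permit not required.
9. vehicles 9 ≥ 6 → Operating Certificate required.
10. operates from an industrially zoned site; does not sell tobacco products → Industrial Use Authorization not required.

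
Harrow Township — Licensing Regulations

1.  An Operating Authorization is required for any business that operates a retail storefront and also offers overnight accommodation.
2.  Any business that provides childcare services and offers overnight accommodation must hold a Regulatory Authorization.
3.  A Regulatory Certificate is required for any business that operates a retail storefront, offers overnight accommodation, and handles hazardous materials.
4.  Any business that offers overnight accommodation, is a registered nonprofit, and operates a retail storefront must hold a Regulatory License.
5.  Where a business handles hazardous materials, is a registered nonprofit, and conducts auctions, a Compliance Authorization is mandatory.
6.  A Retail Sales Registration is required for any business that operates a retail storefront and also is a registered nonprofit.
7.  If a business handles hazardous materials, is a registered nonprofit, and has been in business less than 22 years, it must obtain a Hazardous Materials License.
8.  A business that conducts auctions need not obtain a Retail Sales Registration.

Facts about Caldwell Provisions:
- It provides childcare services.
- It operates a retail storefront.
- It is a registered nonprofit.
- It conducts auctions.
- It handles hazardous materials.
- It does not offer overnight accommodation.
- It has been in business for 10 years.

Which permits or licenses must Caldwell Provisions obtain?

Compliance Authorization, Hazardous Materials License

1. operates a retail storefront; does not offer overnight accommodation → Operating Authorization not required.
2. provides childcare services; does not offer overnight accommodation → Regulatory Authorization not required.
3. operates a retail storefront; does not offer overnight accommodation; handles hazardous materials → Regulatory Certificate not required.
4. does not offer overnight accommodation; is a registered nonprofit; operates a retail storefront → Regulatory License not required.
5. handles hazardous materials; is a registered nonprofit; conducts auctions → Compliance Authorization required.
6. operates a retail storefront; is a registered nonprofit → Retail Sales Registration required.
7. handles hazardous materials; is a registered nonprofit; years in business 10 < 22 → Hazardous Materials License required.
8. conducts auctions → exempt from Retail Sales Registration.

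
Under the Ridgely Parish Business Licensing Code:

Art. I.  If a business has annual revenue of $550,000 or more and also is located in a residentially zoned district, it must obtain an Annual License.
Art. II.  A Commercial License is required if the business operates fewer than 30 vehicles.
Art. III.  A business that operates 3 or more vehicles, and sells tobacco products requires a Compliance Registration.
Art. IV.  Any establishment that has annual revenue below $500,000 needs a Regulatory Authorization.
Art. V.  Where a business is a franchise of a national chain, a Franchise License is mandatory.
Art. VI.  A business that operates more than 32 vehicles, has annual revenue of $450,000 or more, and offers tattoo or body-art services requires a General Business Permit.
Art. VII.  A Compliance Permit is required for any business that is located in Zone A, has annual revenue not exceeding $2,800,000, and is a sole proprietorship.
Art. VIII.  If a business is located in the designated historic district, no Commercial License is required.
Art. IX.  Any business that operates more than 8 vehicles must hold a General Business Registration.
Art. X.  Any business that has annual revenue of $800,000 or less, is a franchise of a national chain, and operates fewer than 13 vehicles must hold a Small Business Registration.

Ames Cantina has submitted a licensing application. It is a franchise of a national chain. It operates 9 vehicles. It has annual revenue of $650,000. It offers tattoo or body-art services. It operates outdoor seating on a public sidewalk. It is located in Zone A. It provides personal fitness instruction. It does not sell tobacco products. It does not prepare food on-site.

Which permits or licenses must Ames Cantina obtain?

Art. I. revenue $650,000 ≥ $550,000; is located in Zone A (not: is located in a residentially zoned district) → Annual License not required.
Art. II. vehicles 9 < 30 → Commercial License required.
Art. III. vehicles 9 ≥ 3; does not sell tobacco products → Compliance Registration not required.
Art. IV. revenue $650,000 ≥ $500,000 → Regulatory Authorization not required.
Art. V. is a franchise of a national chain → Franchise License required.
Art. VI. vehicles 9 ≤ 32; revenue $650,000 ≥ $450,000; offers tattoo or body-art services → General Business Permit not required.
Art. VII. is located in Zone A; revenue $650,000 ≤ $2,800,000; is a franchise of a national chain (not: is a sole proprietorship) → Compliance Permit not required.
Art. VIII. is located in Zone A (not: is located in the designated historic district) → Commercial License exemption does not apply.
Art. IX. vehicles 9 > 8 → General Business Registration required.
Art. X. revenue $650,000 ≤ $800,000; is a franchise of a national chain; vehicles 9 < 13 → Small Business Registration required.

Commercial License, Franchise License, General Business Registration, Small Business Registration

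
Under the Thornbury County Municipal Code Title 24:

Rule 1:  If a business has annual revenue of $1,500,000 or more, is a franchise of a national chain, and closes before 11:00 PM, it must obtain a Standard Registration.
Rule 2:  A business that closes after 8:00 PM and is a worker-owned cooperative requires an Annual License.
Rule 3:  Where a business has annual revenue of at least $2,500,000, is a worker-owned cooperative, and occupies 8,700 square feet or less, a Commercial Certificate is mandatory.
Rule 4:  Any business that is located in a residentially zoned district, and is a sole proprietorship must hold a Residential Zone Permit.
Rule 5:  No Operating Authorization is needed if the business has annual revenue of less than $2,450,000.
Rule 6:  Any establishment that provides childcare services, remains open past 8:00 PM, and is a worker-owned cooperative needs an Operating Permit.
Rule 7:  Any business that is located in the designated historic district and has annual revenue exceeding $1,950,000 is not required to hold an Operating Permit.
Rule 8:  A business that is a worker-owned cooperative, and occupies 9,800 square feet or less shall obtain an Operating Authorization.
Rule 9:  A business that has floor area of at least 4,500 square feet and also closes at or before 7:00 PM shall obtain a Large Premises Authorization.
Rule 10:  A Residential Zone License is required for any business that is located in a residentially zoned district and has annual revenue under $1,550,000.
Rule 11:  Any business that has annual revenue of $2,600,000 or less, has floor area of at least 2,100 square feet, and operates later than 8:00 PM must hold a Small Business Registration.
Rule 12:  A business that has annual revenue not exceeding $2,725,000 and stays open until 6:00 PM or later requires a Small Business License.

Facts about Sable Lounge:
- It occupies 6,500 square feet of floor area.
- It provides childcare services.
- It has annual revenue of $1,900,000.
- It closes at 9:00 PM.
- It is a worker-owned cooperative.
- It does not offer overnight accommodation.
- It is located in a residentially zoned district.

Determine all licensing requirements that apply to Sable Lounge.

Annual License, Operating Permit, Small Business License, Small Business Registration

Rule 1: revenue $1,900,000 ≥ $1,500,000; is a worker-owned cooperative (not: is a franchise of a national chain); closes 9:00 PM, at/before 11:00 PM → Standard Registration not required.
Rule 2: closes 9:00 PM, after 8:00 PM; is a worker-owned cooperative → Annual License required.
Rule 3: revenue $1,900,000 < $2,500,000; is a worker-owned cooperative; floor area 6,500 square feet ≤ 8,700 square feet → Commercial Certificate not required.
Rule 4: is located in a residentially zoned district; is a worker-owned cooperative (not: is a sole proprietorship) → Residential Zone Permit not required.
Rule 5: revenue $1,900,000 < $2,450,000 → exempt from Operating Authorization.
Rule 6: provides childcare services; closes 9:00 PM, after 8:00 PM; is a worker-owned cooperative → Operating Permit required.
Rule 7: is located in a residentially zoned district (not: is located in the designated historic district); revenue $1,900,000 ≤ $1,950,000 → Operating Permit exemption does not apply.
Rule 8: is a worker-owned cooperative; floor area 6,500 square feet ≤ 9,800 square feet → Operating Authorization required.
Rule 9: floor area 6,500 square feet ≥ 4,500 square feet; closes 9:00 PM, after 7:00 PM → Large Premises Authorization not required.
Rule 10: is located in a residentially zoned district; revenue $1,900,000 ≥ $1,550,000 → Residential Zone License not required.
Rule 11: revenue $1,900,000 ≤ $2,600,000; floor area 6,500 square feet ≥ 2,100 square feet; closes 9:00 PM, after 8:00 PM → Small Business Registration required.
Rule 12: revenue $1,900,000 ≤ $2,725,000; closes 9:00 PM, after 6:00 PM → Small Business License required.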